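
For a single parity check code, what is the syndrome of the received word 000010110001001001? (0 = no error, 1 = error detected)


Syndrome = XOR of all bits = 0 XOR 0 XOR 0 XOR 0 XOR 1 XOR 0 XOR 1 XOR 1 XOR 0 XOR 0 XOR 0 XOR 1 XOR 0 XOR 0 XOR 1 XOR 0 XOR 0 XOR 1 = 0

0


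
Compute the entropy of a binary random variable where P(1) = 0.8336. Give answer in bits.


H = -p*log2(p) - (1-p)*log2(1-p). -0.8336*log2(0.8336) = 0.218881; -0.1664*log2(0.1664) = 0.430522. H = 0.218881 + 0.430522 = 0.6494

0.6494 bits


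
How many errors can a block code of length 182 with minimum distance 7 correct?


Correction capability = floor((d-1)/2) = floor((7-1)/2) = 3

3 errors


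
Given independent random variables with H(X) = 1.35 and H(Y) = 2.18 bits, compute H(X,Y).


For independent variables, H(X,Y) = H(X) + H(Y) = 1.35 + 2.18 = 3.53

3.53 bits


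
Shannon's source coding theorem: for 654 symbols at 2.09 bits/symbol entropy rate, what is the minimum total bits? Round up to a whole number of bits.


Minimum bits >= n * H = 654 * 2.09 = 1366.86, rounded up to a whole number of bits = 1367

1367 bits


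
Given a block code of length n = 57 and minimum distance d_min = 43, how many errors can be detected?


Detection capability = d_min - 1 = 43 - 1 = 42

42 errors


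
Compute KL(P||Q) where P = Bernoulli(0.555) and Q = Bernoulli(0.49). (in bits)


KL = p*log2(p/q) + (1-p)*log2((1-p)/(1-q)) = 0.555*log2(0.555/0.49) + 0.445*log2(0.445/0.51) = 0.0122

0.0122 bits


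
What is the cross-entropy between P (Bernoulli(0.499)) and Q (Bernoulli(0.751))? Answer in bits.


H(P,Q) = -p*log2(q) - (1-p)*log2(1-q). -0.499*log2(0.751) = 0.206144; -0.501*log2(0.249) = 1.004897. H(P,Q) = 0.206144 + 1.004897 = 1.211

1.211 bits


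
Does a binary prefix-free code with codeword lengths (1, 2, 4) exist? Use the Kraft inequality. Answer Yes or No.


Kraft sum = sum(2^(-l_i)) = 0.8125, need <= 1. Result: satisfied (a binary prefix-free code with these lengths exists)

Yes


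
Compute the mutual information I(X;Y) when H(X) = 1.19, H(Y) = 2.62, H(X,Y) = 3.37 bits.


I(X;Y) = H(X) + H(Y) - H(X,Y) = 1.19 + 2.62 - 3.37 = 0.44

0.44 bits


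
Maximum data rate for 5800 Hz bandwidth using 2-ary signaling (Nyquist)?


Rate = 2 * B * log2(M) = 2 * 5800 * 1.0 = 11600.0

11600.0 bps


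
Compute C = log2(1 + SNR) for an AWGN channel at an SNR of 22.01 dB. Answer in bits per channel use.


SNR_linear = 10^(22.01/10) = 158.8547; C = log2(1 + SNR_linear) = log2(1 + 158.8547) = 7.3206

7.3206 bits/channel use


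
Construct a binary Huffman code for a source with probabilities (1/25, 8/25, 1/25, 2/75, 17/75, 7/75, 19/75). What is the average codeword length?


Huffman construction (repeatedly merge the two least-probable nodes; each merge adds 1 bit to every symbol beneath it): 2/75 + 1/25 = 1/15; 1/25 + 1/15 = 8/75; 7/75 + 8/75 = 1/5; 1/5 + 17/75 = 32/75; 19/75 + 8/25 = 43/75; 32/75 + 43/75 = 1. Resulting codeword lengths (in the order the probabilities were given): (5, 2, 4, 5, 2, 3, 2). L_avg = sum(p_i * l_i) = 1/25*5 + 8/25*2 + 1/25*4 + 2/75*5 + 17/75*2 + 7/75*3 + 19/75*2 = 178/75 = 2.3733

2.3733 bits


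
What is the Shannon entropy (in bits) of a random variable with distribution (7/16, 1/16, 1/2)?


H = -sum(p_i * log2(p_i)). Terms: -(7/16)*log2(7/16) = 0.521782; -(1/16)*log2(1/16) = 0.250000; -(1/2)*log2(1/2) = 0.500000. H = 0.521782 + 0.250000 + 0.500000 = 1.2718

1.2718 bits


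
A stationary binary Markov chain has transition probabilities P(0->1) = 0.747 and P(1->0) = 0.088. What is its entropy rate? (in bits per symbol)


Stationary distribution: pi_0 = p10/(p01+p10) = 0.1054, pi_1 = 0.8946. Entropy rate H' = pi_0*H(p01) + pi_1*H(p10) = 0.1054*0.816 + 0.8946*0.4298 = 0.4705

0.4705 bits/symbol


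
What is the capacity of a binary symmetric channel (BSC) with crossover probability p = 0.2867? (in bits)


H(p) = -p*log2(p) - (1-p)*log2(1-p) = -0.2867*log2(0.2867) - 0.7133*log2(0.7133) = 0.516744 + 0.347676 = 0.8644. C = 1 - H(p) = 1 - 0.8644 = 0.1356

0.1356 bits


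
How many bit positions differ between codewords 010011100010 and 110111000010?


Count differing positions: ^ . . ^ . . ^ . . . . . = 3 differences

3


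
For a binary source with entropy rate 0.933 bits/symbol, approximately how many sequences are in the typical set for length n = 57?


log2|A_typical| = nH = 57 * 0.933 = 53.181, so |A_typical| ~ 2^53.181 = 1.021e+16

1.021e+16


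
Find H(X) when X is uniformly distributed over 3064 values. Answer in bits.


H = log2(n) = log2(3064) = 11.5812

11.5812 bits


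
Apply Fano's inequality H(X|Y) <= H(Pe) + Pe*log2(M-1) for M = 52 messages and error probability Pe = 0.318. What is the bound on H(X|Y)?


H(Pe) = -Pe*log2(Pe) - (1-Pe)*log2(1-Pe) = -0.318*log2(0.318) - 0.682*log2(0.682) = 0.525623 + 0.376571 = 0.9022. Pe*log2(M-1) = 0.318*log2(51) = 1.803831. Bound = H(Pe) + Pe*log2(M-1) = 0.525623 + 0.376571 + 1.803831 = 2.706

2.706 bits


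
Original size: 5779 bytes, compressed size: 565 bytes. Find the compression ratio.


Ratio = original / compressed = 5779 / 565 = 10.2283

10.2283


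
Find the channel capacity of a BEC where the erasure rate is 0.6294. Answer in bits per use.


C = 1 - epsilon = 1 - 0.6294 = 0.3706

0.3706 bits


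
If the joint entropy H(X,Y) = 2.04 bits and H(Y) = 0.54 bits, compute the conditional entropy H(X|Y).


H(X|Y) = H(X,Y) - H(Y) = 2.04 - 0.54 = 1.5

1.5 bits


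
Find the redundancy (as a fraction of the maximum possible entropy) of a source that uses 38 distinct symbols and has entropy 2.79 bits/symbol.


H_max = log2(K) = log2(38) = 5.2479 bits/symbol. Redundancy = 1 - H/H_max = 1 - 2.79/5.2479 = 1 - 0.5316 = 0.4684

0.4684


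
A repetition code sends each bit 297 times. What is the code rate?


Rate = k/n = 1/297

1/297


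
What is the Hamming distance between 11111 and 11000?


Count differing positions: . . ^ ^ ^ = 3 differences

3


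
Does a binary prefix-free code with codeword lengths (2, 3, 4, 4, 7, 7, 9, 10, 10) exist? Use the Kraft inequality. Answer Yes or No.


Kraft sum = sum(2^(-l_i)) = 0.5195, need <= 1. Result: satisfied (a binary prefix-free code with these lengths exists)

Yes


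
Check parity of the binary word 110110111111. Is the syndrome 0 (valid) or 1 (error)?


Syndrome = XOR of all bits = 1 XOR 1 XOR 0 XOR 1 XOR 1 XOR 0 XOR 1 XOR 1 XOR 1 XOR 1 XOR 1 XOR 1 = 0

0


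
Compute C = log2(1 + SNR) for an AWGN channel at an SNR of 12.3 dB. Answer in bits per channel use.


SNR_linear = 10^(12.3/10) = 16.9824; C = log2(1 + SNR_linear) = log2(1 + 16.9824) = 4.1685

4.1685 bits/channel use


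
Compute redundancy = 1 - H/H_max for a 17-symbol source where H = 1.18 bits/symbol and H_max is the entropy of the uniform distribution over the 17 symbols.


H_max = log2(K) = log2(17) = 4.0875 bits/symbol. Redundancy = 1 - H/H_max = 1 - 1.18/4.0875 = 1 - 0.2887 = 0.7113

0.7113


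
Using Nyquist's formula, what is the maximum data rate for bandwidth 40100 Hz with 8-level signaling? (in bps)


Rate = 2 * B * log2(M) = 2 * 40100 * 3.0 = 240600.0

240600.0 bps


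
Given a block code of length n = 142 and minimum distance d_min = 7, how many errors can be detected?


Detection capability = d_min - 1 = 7 - 1 = 6

6 errors


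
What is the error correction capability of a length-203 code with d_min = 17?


Correction capability = floor((d-1)/2) = floor((17-1)/2) = 8

8 errors


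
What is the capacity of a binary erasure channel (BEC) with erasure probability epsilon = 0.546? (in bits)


C = 1 - epsilon = 1 - 0.546 = 0.454

0.454 bits


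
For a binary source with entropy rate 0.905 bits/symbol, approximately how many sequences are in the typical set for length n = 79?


log2|A_typical| = nH = 79 * 0.905 = 71.495, so |A_typical| ~ 2^71.495 = 3.328e+21

3.328e+21


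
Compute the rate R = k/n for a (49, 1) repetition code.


Rate = k/n = 1/49

1/49


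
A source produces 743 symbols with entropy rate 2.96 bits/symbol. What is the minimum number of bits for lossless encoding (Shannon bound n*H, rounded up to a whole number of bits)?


Minimum bits >= n * H = 743 * 2.96 = 2199.28, rounded up to a whole number of bits = 2200

2200 bits


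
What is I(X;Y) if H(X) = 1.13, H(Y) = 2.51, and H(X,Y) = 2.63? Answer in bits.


I(X;Y) = H(X) + H(Y) - H(X,Y) = 1.13 + 2.51 - 2.63 = 1.01

1.01 bits


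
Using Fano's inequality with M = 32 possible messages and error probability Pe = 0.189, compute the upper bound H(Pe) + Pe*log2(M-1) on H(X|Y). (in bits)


H(Pe) = -Pe*log2(Pe) - (1-Pe)*log2(1-Pe) = -0.189*log2(0.189) - 0.811*log2(0.811) = 0.454269 + 0.245105 = 0.6994. Pe*log2(M-1) = 0.189*log2(31) = 0.936343. Bound = H(Pe) + Pe*log2(M-1) = 0.454269 + 0.245105 + 0.936343 = 1.6357

1.6357 bits


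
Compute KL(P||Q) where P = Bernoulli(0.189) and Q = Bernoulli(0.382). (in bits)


KL = p*log2(p/q) + (1-p)*log2((1-p)/(1-q)) = 0.189*log2(0.189/0.382) + 0.811*log2(0.811/0.618) = 0.1261

0.1261 bits


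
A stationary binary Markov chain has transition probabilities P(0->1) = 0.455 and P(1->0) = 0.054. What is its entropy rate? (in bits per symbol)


Stationary distribution: pi_0 = p10/(p01+p10) = 0.1061, pi_1 = 0.8939. Entropy rate H' = pi_0*H(p01) + pi_1*H(p10) = 0.1061*0.9941 + 0.8939*0.3032 = 0.3765

0.3765 bits/symbol


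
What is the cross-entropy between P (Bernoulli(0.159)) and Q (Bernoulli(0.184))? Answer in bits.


H(P,Q) = -p*log2(q) - (1-p)*log2(1-q). -0.159*log2(0.184) = 0.388313; -0.841*log2(0.816) = 0.246715. H(P,Q) = 0.388313 + 0.246715 = 0.635

0.635 bits


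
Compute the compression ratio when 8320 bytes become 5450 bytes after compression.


Ratio = original / compressed = 8320 / 5450 = 1.5266

1.5266


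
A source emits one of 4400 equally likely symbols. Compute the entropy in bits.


H = log2(n) = log2(4400) = 12.1033

12.1033 bits


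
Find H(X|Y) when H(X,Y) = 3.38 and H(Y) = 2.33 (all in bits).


H(X|Y) = H(X,Y) - H(Y) = 3.38 - 2.33 = 1.05

1.05 bits


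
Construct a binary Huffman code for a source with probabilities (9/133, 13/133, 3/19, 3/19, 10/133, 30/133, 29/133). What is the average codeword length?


Huffman construction (repeatedly merge the two least-probable nodes; each merge adds 1 bit to every symbol beneath it): 9/133 + 10/133 = 1/7; 13/133 + 1/7 = 32/133; 3/19 + 3/19 = 6/19; 29/133 + 30/133 = 59/133; 32/133 + 6/19 = 74/133; 59/133 + 74/133 = 1. Resulting codeword lengths (in the order the probabilities were given): (4, 3, 3, 3, 4, 2, 2). L_avg = sum(p_i * l_i) = 9/133*4 + 13/133*3 + 3/19*3 + 3/19*3 + 10/133*4 + 30/133*2 + 29/133*2 = 359/133 = 2.6992

2.6992 bits


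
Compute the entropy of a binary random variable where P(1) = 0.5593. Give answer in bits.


H = -p*log2(p) - (1-p)*log2(1-p). -0.5593*log2(0.5593) = 0.468864; -0.4407*log2(0.4407) = 0.520965. H = 0.468864 + 0.520965 = 0.9898

0.9898 bits


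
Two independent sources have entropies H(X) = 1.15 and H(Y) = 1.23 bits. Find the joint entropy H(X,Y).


For independent variables, H(X,Y) = H(X) + H(Y) = 1.15 + 1.23 = 2.38

2.38 bits


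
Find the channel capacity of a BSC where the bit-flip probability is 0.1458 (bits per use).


H(p) = -p*log2(p) - (1-p)*log2(1-p) = -0.1458*log2(0.1458) - 0.8542*log2(0.8542) = 0.405023 + 0.194206 = 0.5992. C = 1 - H(p) = 1 - 0.5992 = 0.4008

0.4008 bits


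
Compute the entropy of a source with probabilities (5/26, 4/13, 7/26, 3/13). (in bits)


H = -sum(p_i * log2(p_i)). Terms: -(5/26)*log2(5/26) = 0.457406; -(4/13)*log2(4/13) = 0.523212; -(7/26)*log2(7/26) = 0.509677; -(3/13)*log2(3/13) = 0.488187. H = 0.457406 + 0.523212 + 0.509677 + 0.488187 = 1.9785

1.9785 bits


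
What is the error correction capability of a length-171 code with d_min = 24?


Correction capability = floor((d-1)/2) = floor((24-1)/2) = 11

11 errors


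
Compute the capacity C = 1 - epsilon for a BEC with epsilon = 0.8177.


C = 1 - epsilon = 1 - 0.8177 = 0.1823

0.1823 bits


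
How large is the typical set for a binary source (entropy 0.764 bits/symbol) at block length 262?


log2|A_typical| = nH = 262 * 0.764 = 200.168, so |A_typical| ~ 2^200.168 = 1.805e+60

1.805e+60


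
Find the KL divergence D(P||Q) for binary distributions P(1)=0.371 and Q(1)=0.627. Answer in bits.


KL = p*log2(p/q) + (1-p)*log2((1-p)/(1-q)) = 0.371*log2(0.371/0.627) + 0.629*log2(0.629/0.373) = 0.1933

0.1933 bits


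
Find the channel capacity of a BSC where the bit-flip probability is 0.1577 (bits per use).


H(p) = -p*log2(p) - (1-p)*log2(1-p) = -0.1577*log2(0.1577) - 0.8423*log2(0.8423) = 0.420230 + 0.208548 = 0.6288. C = 1 - H(p) = 1 - 0.6288 = 0.3712

0.3712 bits


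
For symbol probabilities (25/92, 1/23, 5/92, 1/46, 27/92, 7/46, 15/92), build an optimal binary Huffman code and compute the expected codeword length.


Huffman construction (repeatedly merge the two least-probable nodes; each merge adds 1 bit to every symbol beneath it): 1/46 + 1/23 = 3/46; 5/92 + 3/46 = 11/92; 11/92 + 7/46 = 25/92; 15/92 + 25/92 = 10/23; 25/92 + 27/92 = 13/23; 10/23 + 13/23 = 1. Resulting codeword lengths (in the order the probabilities were given): (2, 5, 4, 5, 2, 3, 2). L_avg = sum(p_i * l_i) = 25/92*2 + 1/23*5 + 5/92*4 + 1/46*5 + 27/92*2 + 7/46*3 + 15/92*2 = 113/46 = 2.4565

2.4565 bits


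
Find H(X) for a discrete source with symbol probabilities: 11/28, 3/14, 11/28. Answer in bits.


H = -sum(p_i * log2(p_i)). Terms: -(11/28)*log2(11/28) = 0.529541; -(3/14)*log2(3/14) = 0.476227; -(11/28)*log2(11/28) = 0.529541. H = 0.529541 + 0.476227 + 0.529541 = 1.5353

1.5353 bits


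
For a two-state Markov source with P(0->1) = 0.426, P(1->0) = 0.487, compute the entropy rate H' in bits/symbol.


Stationary distribution: pi_0 = p10/(p01+p10) = 0.5334, pi_1 = 0.4666. Entropy rate H' = pi_0*H(p01) + pi_1*H(p10) = 0.5334*0.9841 + 0.4666*0.9995 = 0.9913

0.9913 bits/symbol


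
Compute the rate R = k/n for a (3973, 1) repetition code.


Rate = k/n = 1/3973

1/3973


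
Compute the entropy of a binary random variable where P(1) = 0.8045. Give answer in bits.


H = -p*log2(p) - (1-p)*log2(1-p). -0.8045*log2(0.8045) = 0.252481; -0.1955*log2(0.1955) = 0.460355. H = 0.252481 + 0.460355 = 0.7128

0.7128 bits


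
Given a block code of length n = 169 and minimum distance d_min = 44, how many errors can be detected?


Detection capability = d_min - 1 = 44 - 1 = 43

43 errors


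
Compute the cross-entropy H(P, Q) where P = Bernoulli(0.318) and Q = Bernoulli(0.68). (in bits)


H(P,Q) = -p*log2(q) - (1-p)*log2(1-q). -0.318*log2(0.68) = 0.176933; -0.682*log2(0.32) = 1.121110. H(P,Q) = 0.176933 + 1.121110 = 1.298

1.298 bits


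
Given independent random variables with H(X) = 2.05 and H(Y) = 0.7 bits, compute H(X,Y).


For independent variables, H(X,Y) = H(X) + H(Y) = 2.05 + 0.7 = 2.75

2.75 bits


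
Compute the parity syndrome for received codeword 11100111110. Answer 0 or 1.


Syndrome = XOR of all bits = 1 XOR 1 XOR 1 XOR 0 XOR 0 XOR 1 XOR 1 XOR 1 XOR 1 XOR 1 XOR 0 = 0

0


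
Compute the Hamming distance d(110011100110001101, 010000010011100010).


Count differing positions: ^ . . . ^ ^ ^ ^ . ^ . ^ ^ . ^ ^ ^ ^ = 12 differences

12


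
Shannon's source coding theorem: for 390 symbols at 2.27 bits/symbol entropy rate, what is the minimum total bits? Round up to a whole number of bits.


Minimum bits >= n * H = 390 * 2.27 = 885.3, rounded up to a whole number of bits = 886

886 bits


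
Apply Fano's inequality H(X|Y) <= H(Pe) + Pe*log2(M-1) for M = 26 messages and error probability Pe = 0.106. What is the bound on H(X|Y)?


H(Pe) = -Pe*log2(Pe) - (1-Pe)*log2(1-Pe) = -0.106*log2(0.106) - 0.894*log2(0.894) = 0.343214 + 0.144518 = 0.4877. Pe*log2(M-1) = 0.106*log2(25) = 0.492249. Bound = H(Pe) + Pe*log2(M-1) = 0.343214 + 0.144518 + 0.492249 = 0.98

0.98 bits


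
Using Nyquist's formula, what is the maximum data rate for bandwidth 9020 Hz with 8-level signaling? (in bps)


Rate = 2 * B * log2(M) = 2 * 9020 * 3.0 = 54120.0

54120.0 bps


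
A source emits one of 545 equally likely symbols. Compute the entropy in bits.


H = log2(n) = log2(545) = 9.0901

9.0901 bits


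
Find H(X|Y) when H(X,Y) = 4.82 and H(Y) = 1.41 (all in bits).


H(X|Y) = H(X,Y) - H(Y) = 4.82 - 1.41 = 3.41

3.41 bits


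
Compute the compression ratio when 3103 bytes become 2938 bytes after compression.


Ratio = original / compressed = 3103 / 2938 = 1.0562

1.0562


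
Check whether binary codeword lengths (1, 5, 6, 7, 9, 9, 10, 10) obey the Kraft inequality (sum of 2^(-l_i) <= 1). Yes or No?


Kraft sum = sum(2^(-l_i)) = 0.5605, need <= 1. Result: satisfied (a binary prefix-free code with these lengths exists)

Yes


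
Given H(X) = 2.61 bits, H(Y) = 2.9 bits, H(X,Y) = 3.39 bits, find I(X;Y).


I(X;Y) = H(X) + H(Y) - H(X,Y) = 2.61 + 2.9 - 3.39 = 2.12

2.12 bits


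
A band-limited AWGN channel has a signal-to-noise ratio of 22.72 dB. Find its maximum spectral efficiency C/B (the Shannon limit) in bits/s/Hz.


SNR_linear = 10^(22.72/10) = 187.0682; C/B = log2(1 + SNR_linear) = log2(1 + 187.0682) = 7.5551

7.5551 bits/s/Hz


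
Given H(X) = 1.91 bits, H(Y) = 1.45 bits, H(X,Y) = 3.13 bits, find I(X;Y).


I(X;Y) = H(X) + H(Y) - H(X,Y) = 1.91 + 1.45 - 3.13 = 0.23

0.23 bits


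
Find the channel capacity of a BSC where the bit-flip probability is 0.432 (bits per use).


H(p) = -p*log2(p) - (1-p)*log2(1-p) = -0.432*log2(0.432) - 0.568*log2(0.568) = 0.523107 + 0.463509 = 0.9866. C = 1 - H(p) = 1 - 0.9866 = 0.0134

0.0134 bits


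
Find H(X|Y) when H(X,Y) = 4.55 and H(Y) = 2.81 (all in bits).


H(X|Y) = H(X,Y) - H(Y) = 4.55 - 2.81 = 1.74

1.74 bits


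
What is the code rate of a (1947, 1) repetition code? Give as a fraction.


Rate = k/n = 1/1947

1/1947


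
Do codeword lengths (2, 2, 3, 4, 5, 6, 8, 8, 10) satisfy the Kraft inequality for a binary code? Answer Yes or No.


Kraft sum = sum(2^(-l_i)) = 0.7432, need <= 1. Result: satisfied (a binary prefix-free code with these lengths exists)

Yes


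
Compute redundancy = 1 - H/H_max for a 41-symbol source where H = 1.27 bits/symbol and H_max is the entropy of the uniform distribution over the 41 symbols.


H_max = log2(K) = log2(41) = 5.3576 bits/symbol. Redundancy = 1 - H/H_max = 1 - 1.27/5.3576 = 1 - 0.237 = 0.763

0.763


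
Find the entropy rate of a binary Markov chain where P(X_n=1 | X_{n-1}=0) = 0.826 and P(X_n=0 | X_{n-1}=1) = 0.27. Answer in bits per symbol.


Stationary distribution: pi_0 = p10/(p01+p10) = 0.2464, pi_1 = 0.7536. Entropy rate H' = pi_0*H(p01) + pi_1*H(p10) = 0.2464*0.6668 + 0.7536*0.8415 = 0.7984

0.7984 bits/symbol


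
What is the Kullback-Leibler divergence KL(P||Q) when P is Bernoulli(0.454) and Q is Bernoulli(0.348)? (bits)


KL = p*log2(p/q) + (1-p)*log2((1-p)/(1-q)) = 0.454*log2(0.454/0.348) + 0.546*log2(0.546/0.652) = 0.0344

0.0344 bits


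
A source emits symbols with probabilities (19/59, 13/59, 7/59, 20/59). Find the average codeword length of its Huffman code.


Huffman construction (repeatedly merge the two least-probable nodes; each merge adds 1 bit to every symbol beneath it): 7/59 + 13/59 = 20/59; 19/59 + 20/59 = 39/59; 20/59 + 39/59 = 1. Resulting codeword lengths (in the order the probabilities were given): (2, 2, 2, 2). L_avg = sum(p_i * l_i) = 19/59*2 + 13/59*2 + 7/59*2 + 20/59*2 = 2

2.0 bits


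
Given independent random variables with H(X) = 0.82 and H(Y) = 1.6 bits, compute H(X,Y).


For independent variables, H(X,Y) = H(X) + H(Y) = 0.82 + 1.6 = 2.42

2.42 bits


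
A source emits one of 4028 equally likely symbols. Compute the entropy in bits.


H = log2(n) = log2(4028) = 11.9758

11.9758 bits


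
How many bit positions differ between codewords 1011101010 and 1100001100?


Count differing positions: . ^ ^ ^ ^ . . ^ ^ . = 6 differences

6


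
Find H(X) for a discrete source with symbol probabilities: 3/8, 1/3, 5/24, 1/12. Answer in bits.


H = -sum(p_i * log2(p_i)). Terms: -(3/8)*log2(3/8) = 0.530639; -(1/3)*log2(1/3) = 0.528321; -(5/24)*log2(5/24) = 0.471466; -(1/12)*log2(1/12) = 0.298747. H = 0.530639 + 0.528321 + 0.471466 + 0.298747 = 1.8292

1.8292 bits


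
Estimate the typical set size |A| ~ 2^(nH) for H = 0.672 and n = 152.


log2|A_typical| = nH = 152 * 0.672 = 102.144, so |A_typical| ~ 2^102.144 = 5.603e+30

5.603e+30


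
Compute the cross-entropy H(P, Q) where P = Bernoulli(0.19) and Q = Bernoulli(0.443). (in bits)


H(P,Q) = -p*log2(q) - (1-p)*log2(1-q). -0.19*log2(0.443) = 0.223178; -0.81*log2(0.557) = 0.683843. H(P,Q) = 0.223178 + 0.683843 = 0.907

0.907 bits


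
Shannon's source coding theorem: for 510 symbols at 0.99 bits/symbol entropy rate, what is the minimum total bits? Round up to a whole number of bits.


Minimum bits >= n * H = 510 * 0.99 = 504.9, rounded up to a whole number of bits = 505

505 bits


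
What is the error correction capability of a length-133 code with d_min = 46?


Correction capability = floor((d-1)/2) = floor((46-1)/2) = 22

22 errors


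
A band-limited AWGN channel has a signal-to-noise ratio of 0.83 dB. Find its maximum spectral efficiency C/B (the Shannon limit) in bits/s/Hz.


SNR_linear = 10^(0.83/10) = 1.2106; C/B = log2(1 + SNR_linear) = log2(1 + 1.2106) = 1.1444

1.1444 bits/s/Hz


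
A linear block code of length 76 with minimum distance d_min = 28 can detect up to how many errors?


Detection capability = d_min - 1 = 28 - 1 = 27

27 errors


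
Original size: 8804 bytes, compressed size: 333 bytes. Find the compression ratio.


Ratio = original / compressed = 8804 / 333 = 26.4384

26.4384


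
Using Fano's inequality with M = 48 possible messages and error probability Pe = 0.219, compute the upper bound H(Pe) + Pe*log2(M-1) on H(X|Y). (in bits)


H(Pe) = -Pe*log2(Pe) - (1-Pe)*log2(1-Pe) = -0.219*log2(0.219) - 0.781*log2(0.781) = 0.479828 + 0.278509 = 0.7583. Pe*log2(M-1) = 0.219*log2(47) = 1.216455. Bound = H(Pe) + Pe*log2(M-1) = 0.479828 + 0.278509 + 1.216455 = 1.9748

1.9748 bits


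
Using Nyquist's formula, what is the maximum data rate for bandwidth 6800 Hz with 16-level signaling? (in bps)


Rate = 2 * B * log2(M) = 2 * 6800 * 4.0 = 54400.0

54400.0 bps


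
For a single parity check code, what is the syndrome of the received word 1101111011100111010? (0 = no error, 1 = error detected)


Syndrome = XOR of all bits = 1 XOR 1 XOR 0 XOR 1 XOR 1 XOR 1 XOR 1 XOR 0 XOR 1 XOR 1 XOR 1 XOR 0 XOR 0 XOR 1 XOR 1 XOR 1 XOR 0 XOR 1 XOR 0 = 1

1


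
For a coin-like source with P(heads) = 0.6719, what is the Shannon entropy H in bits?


H = -p*log2(p) - (1-p)*log2(1-p). -0.6719*log2(0.6719) = 0.385457; -0.3281*log2(0.3281) = 0.527517. H = 0.385457 + 0.527517 = 0.913

0.913 bits


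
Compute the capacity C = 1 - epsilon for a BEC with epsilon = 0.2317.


C = 1 - epsilon = 1 - 0.2317 = 0.7683

0.7683 bits


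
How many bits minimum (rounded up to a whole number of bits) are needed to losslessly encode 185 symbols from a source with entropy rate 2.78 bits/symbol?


Minimum bits >= n * H = 185 * 2.78 = 514.3, rounded up to a whole number of bits = 515

515 bits


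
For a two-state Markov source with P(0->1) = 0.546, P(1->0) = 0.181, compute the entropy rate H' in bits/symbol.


Stationary distribution: pi_0 = p10/(p01+p10) = 0.249, pi_1 = 0.751. Entropy rate H' = pi_0*H(p01) + pi_1*H(p10) = 0.249*0.9939 + 0.751*0.6823 = 0.7598

0.7598 bits/symbol


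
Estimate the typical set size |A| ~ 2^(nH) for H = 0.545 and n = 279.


log2|A_typical| = nH = 279 * 0.545 = 152.055, so |A_typical| ~ 2^152.055 = 5.931e+45

5.931e+45


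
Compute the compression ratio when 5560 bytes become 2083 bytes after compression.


Ratio = original / compressed = 5560 / 2083 = 2.6692

2.6692


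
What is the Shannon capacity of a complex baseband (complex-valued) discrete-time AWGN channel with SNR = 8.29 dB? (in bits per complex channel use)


SNR_linear = 10^(8.29/10) = 6.7453; C = log2(1 + SNR_linear) = log2(1 + 6.7453) = 2.9533

2.9533 bits/channel use


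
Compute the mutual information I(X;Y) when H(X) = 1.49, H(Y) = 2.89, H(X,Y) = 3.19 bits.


I(X;Y) = H(X) + H(Y) - H(X,Y) = 1.49 + 2.89 - 3.19 = 1.19

1.19 bits


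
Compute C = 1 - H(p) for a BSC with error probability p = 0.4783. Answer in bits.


H(p) = -p*log2(p) - (1-p)*log2(1-p) = -0.4783*log2(0.4783) - 0.5217*log2(0.5217) = 0.508917 + 0.489724 = 0.9986. C = 1 - H(p) = 1 - 0.9986 = 0.0014

0.0014 bits


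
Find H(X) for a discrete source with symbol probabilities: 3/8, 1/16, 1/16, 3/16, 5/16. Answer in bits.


H = -sum(p_i * log2(p_i)). Terms: -(3/8)*log2(3/8) = 0.530639; -(1/16)*log2(1/16) = 0.250000; -(1/16)*log2(1/16) = 0.250000; -(3/16)*log2(3/16) = 0.452820; -(5/16)*log2(5/16) = 0.524397. H = 0.530639 + 0.250000 + 0.250000 + 0.452820 + 0.524397 = 2.0079

2.0079 bits


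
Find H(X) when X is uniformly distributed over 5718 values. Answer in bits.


H = log2(n) = log2(5718) = 12.4813

12.4813 bits


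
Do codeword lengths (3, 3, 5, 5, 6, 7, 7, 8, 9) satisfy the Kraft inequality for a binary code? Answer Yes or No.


Kraft sum = sum(2^(-l_i)) = 0.3496, need <= 1. Result: satisfied (a binary prefix-free code with these lengths exists)

Yes


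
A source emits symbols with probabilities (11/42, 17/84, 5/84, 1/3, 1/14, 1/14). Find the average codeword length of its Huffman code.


Huffman construction (repeatedly merge the two least-probable nodes; each merge adds 1 bit to every symbol beneath it): 5/84 + 1/14 = 11/84; 1/14 + 11/84 = 17/84; 17/84 + 17/84 = 17/42; 11/42 + 1/3 = 25/42; 17/42 + 25/42 = 1. Resulting codeword lengths (in the order the probabilities were given): (2, 2, 4, 2, 4, 3). L_avg = sum(p_i * l_i) = 11/42*2 + 17/84*2 + 5/84*4 + 1/3*2 + 1/14*4 + 1/14*3 = 7/3 = 2.3333

2.3333 bits


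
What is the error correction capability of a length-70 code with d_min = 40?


Correction capability = floor((d-1)/2) = floor((40-1)/2) = 19

19 errors


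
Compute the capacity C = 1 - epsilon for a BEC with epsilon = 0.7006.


C = 1 - epsilon = 1 - 0.7006 = 0.2994

0.2994 bits


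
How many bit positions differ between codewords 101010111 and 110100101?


Count differing positions: . ^ ^ ^ ^ . . ^ . = 5 differences

5


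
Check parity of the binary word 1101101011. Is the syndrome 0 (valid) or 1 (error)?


Syndrome = XOR of all bits = 1 XOR 1 XOR 0 XOR 1 XOR 1 XOR 0 XOR 1 XOR 0 XOR 1 XOR 1 = 1

1


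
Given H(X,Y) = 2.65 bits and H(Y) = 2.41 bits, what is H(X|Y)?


H(X|Y) = H(X,Y) - H(Y) = 2.65 - 2.41 = 0.24

0.24 bits


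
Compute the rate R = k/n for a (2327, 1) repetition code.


Rate = k/n = 1/2327

1/2327


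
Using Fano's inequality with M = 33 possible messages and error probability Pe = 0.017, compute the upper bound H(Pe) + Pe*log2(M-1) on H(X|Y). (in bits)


H(Pe) = -Pe*log2(Pe) - (1-Pe)*log2(1-Pe) = -0.017*log2(0.017) - 0.983*log2(0.983) = 0.099931 + 0.024316 = 0.1242. Pe*log2(M-1) = 0.017*log2(32) = 0.085000. Bound = H(Pe) + Pe*log2(M-1) = 0.099931 + 0.024316 + 0.085000 = 0.2092

0.2092 bits


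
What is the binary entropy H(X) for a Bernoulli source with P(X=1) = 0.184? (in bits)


H = -p*log2(p) - (1-p)*log2(1-p). -0.184*log2(0.184) = 0.449369; -0.816*log2(0.816) = 0.239381. H = 0.449369 + 0.239381 = 0.6887

0.6887 bits


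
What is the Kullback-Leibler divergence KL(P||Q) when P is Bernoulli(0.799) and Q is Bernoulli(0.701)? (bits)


KL = p*log2(p/q) + (1-p)*log2((1-p)/(1-q)) = 0.799*log2(0.799/0.701) + 0.201*log2(0.201/0.299) = 0.0357

0.0357 bits


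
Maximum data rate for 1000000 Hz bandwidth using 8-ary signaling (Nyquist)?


Rate = 2 * B * log2(M) = 2 * 1000000 * 3.0 = 6000000.0

6000000.0 bps


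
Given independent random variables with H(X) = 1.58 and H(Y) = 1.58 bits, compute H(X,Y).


For independent variables, H(X,Y) = H(X) + H(Y) = 1.58 + 1.58 = 3.16

3.16 bits


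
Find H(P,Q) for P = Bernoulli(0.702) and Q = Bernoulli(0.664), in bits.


H(P,Q) = -p*log2(q) - (1-p)*log2(1-q). -0.702*log2(0.664) = 0.414703; -0.298*log2(0.336) = 0.468893. H(P,Q) = 0.414703 + 0.468893 = 0.8836

0.8836 bits


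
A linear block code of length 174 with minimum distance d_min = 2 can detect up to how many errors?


Detection capability = d_min - 1 = 2 - 1 = 1

1 errors


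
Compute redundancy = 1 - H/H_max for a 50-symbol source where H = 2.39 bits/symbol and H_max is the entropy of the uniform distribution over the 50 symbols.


H_max = log2(K) = log2(50) = 5.6439 bits/symbol. Redundancy = 1 - H/H_max = 1 - 2.39/5.6439 = 1 - 0.4235 = 0.5765

0.5765


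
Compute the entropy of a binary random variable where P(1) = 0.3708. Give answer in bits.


H = -p*log2(p) - (1-p)*log2(1-p). -0.3708*log2(0.3708) = 0.530721; -0.6292*log2(0.6292) = 0.420563. H = 0.530721 + 0.420563 = 0.9513

0.9513 bits


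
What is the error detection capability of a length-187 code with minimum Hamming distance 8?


Detection capability = d_min - 1 = 8 - 1 = 7

7 errors


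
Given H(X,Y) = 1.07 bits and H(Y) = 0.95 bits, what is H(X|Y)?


H(X|Y) = H(X,Y) - H(Y) = 1.07 - 0.95 = 0.12

0.12 bits


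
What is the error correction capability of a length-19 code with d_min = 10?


Correction capability = floor((d-1)/2) = floor((10-1)/2) = 4

4 errors


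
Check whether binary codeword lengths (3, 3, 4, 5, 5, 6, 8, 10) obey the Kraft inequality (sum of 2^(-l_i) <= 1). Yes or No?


Kraft sum = sum(2^(-l_i)) = 0.3955, need <= 1. Result: satisfied (a binary prefix-free code with these lengths exists)

Yes


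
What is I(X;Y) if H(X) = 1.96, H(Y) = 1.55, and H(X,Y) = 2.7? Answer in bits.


I(X;Y) = H(X) + H(Y) - H(X,Y) = 1.96 + 1.55 - 2.7 = 0.81

0.81 bits


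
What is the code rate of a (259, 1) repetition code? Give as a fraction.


Rate = k/n = 1/259

1/259


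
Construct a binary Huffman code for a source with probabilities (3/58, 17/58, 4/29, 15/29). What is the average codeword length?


Huffman construction (repeatedly merge the two least-probable nodes; each merge adds 1 bit to every symbol beneath it): 3/58 + 4/29 = 11/58; 11/58 + 17/58 = 14/29; 14/29 + 15/29 = 1. Resulting codeword lengths (in the order the probabilities were given): (3, 2, 3, 1). L_avg = sum(p_i * l_i) = 3/58*3 + 17/58*2 + 4/29*3 + 15/29*1 = 97/58 = 1.6724

1.6724 bits


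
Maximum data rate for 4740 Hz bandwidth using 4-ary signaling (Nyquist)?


Rate = 2 * B * log2(M) = 2 * 4740 * 2.0 = 18960.0

18960.0 bps


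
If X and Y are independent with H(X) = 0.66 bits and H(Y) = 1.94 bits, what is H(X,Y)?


For independent variables, H(X,Y) = H(X) + H(Y) = 0.66 + 1.94 = 2.6

2.6 bits


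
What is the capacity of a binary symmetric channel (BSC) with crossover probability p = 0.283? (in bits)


H(p) = -p*log2(p) - (1-p)*log2(1-p) = -0.283*log2(0.283) - 0.717*log2(0.717) = 0.515379 + 0.344128 = 0.8595. C = 1 - H(p) = 1 - 0.8595 = 0.1405

0.1405 bits


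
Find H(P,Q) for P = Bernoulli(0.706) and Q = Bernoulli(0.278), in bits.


H(P,Q) = -p*log2(q) - (1-p)*log2(1-q). -0.706*log2(0.278) = 1.303871; -0.294*log2(0.722) = 0.138159. H(P,Q) = 1.303871 + 0.138159 = 1.442

1.442 bits


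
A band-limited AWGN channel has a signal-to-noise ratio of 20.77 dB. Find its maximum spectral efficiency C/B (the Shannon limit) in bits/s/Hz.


SNR_linear = 10^(20.77/10) = 119.3988; C/B = log2(1 + SNR_linear) = log2(1 + 119.3988) = 6.9117

6.9117 bits/s/Hz


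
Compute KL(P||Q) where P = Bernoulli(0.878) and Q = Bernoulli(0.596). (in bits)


KL = p*log2(p/q) + (1-p)*log2((1-p)/(1-q)) = 0.878*log2(0.878/0.596) + 0.122*log2(0.122/0.404) = 0.28

0.28 bits


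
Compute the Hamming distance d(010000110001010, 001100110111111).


Count differing positions: . ^ ^ ^ . . . . . ^ ^ . ^ . ^ = 7 differences

7


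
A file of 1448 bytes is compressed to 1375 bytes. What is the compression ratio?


Ratio = original / compressed = 1448 / 1375 = 1.0531

1.0531


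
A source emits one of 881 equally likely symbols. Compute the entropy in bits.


H = log2(n) = log2(881) = 9.783

9.783 bits


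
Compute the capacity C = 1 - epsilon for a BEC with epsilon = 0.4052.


C = 1 - epsilon = 1 - 0.4052 = 0.5948

0.5948 bits


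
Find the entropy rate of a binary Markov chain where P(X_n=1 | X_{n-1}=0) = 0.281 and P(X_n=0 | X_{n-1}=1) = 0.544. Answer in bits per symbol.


Stationary distribution: pi_0 = p10/(p01+p10) = 0.6594, pi_1 = 0.3406. Entropy rate H' = pi_0*H(p01) + pi_1*H(p10) = 0.6594*0.8568 + 0.3406*0.9944 = 0.9037

0.9037 bits/symbol


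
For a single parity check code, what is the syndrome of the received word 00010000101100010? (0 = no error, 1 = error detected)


Syndrome = XOR of all bits = 0 XOR 0 XOR 0 XOR 1 XOR 0 XOR 0 XOR 0 XOR 0 XOR 1 XOR 0 XOR 1 XOR 1 XOR 0 XOR 0 XOR 0 XOR 1 XOR 0 = 1

1


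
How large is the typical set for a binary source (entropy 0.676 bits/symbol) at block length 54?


log2|A_typical| = nH = 54 * 0.676 = 36.504, so |A_typical| ~ 2^36.504 = 9.745e+10

9.745e+10


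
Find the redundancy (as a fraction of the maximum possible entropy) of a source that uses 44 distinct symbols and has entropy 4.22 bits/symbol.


H_max = log2(K) = log2(44) = 5.4594 bits/symbol. Redundancy = 1 - H/H_max = 1 - 4.22/5.4594 = 1 - 0.773 = 0.227

0.227


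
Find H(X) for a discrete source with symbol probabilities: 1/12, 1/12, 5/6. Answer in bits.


H = -sum(p_i * log2(p_i)). Terms: -(1/12)*log2(1/12) = 0.298747; -(1/12)*log2(1/12) = 0.298747; -(5/6)*log2(5/6) = 0.219195. H = 0.298747 + 0.298747 + 0.219195 = 0.8167

0.8167 bits


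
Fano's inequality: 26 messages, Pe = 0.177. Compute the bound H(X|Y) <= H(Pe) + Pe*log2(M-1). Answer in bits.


H(Pe) = -Pe*log2(Pe) - (1-Pe)*log2(1-Pe) = -0.177*log2(0.177) - 0.823*log2(0.823) = 0.442178 + 0.231292 = 0.6735. Pe*log2(M-1) = 0.177*log2(25) = 0.821963. Bound = H(Pe) + Pe*log2(M-1) = 0.442178 + 0.231292 + 0.821963 = 1.4954

1.4954 bits


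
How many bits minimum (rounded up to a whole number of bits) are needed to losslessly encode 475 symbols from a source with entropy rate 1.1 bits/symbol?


Minimum bits >= n * H = 475 * 1.1 = 522.5, rounded up to a whole number of bits = 523

523 bits


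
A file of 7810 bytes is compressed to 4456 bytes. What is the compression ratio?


Ratio = original / compressed = 7810 / 4456 = 1.7527

1.7527


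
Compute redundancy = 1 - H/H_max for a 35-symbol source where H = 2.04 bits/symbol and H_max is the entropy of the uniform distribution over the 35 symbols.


H_max = log2(K) = log2(35) = 5.1293 bits/symbol. Redundancy = 1 - H/H_max = 1 - 2.04/5.1293 = 1 - 0.3977 = 0.6023

0.6023


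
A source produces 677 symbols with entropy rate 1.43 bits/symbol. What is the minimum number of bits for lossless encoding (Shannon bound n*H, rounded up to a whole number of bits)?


Minimum bits >= n * H = 677 * 1.43 = 968.11, rounded up to a whole number of bits = 969

969 bits


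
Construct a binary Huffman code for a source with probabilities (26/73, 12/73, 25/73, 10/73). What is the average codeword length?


Huffman construction (repeatedly merge the two least-probable nodes; each merge adds 1 bit to every symbol beneath it): 10/73 + 12/73 = 22/73; 22/73 + 25/73 = 47/73; 26/73 + 47/73 = 1. Resulting codeword lengths (in the order the probabilities were given): (1, 3, 2, 3). L_avg = sum(p_i * l_i) = 26/73*1 + 12/73*3 + 25/73*2 + 10/73*3 = 142/73 = 1.9452

1.9452 bits


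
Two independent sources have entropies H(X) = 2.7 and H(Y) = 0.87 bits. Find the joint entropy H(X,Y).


For independent variables, H(X,Y) = H(X) + H(Y) = 2.7 + 0.87 = 3.57

3.57 bits


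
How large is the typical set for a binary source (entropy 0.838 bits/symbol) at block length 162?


log2|A_typical| = nH = 162 * 0.838 = 135.756, so |A_typical| ~ 2^135.756 = 7.356e+40

7.356e+40


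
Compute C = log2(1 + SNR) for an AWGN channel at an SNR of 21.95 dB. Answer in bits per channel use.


SNR_linear = 10^(21.95/10) = 156.6751; C = log2(1 + SNR_linear) = log2(1 + 156.6751) = 7.3008

7.3008 bits/channel use


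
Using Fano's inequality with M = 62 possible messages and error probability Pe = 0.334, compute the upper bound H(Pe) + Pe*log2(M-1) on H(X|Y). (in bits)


H(Pe) = -Pe*log2(Pe) - (1-Pe)*log2(1-Pe) = -0.334*log2(0.334) - 0.666*log2(0.666) = 0.528415 + 0.390546 = 0.919. Pe*log2(M-1) = 0.334*log2(61) = 1.980866. Bound = H(Pe) + Pe*log2(M-1) = 0.528415 + 0.390546 + 1.980866 = 2.8998

2.8998 bits


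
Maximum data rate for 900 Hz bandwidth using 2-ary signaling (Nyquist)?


Rate = 2 * B * log2(M) = 2 * 900 * 1.0 = 1800.0

1800.0 bps


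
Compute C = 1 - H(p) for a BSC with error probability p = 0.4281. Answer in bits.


H(p) = -p*log2(p) - (1-p)*log2(1-p) = -0.4281*log2(0.4281) - 0.5719*log2(0.5719) = 0.523986 + 0.461046 = 0.985. C = 1 - H(p) = 1 - 0.985 = 0.015

0.015 bits


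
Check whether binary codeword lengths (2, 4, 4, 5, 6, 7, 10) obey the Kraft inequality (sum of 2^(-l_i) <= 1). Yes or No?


Kraft sum = sum(2^(-l_i)) = 0.4307, need <= 1. Result: satisfied (a binary prefix-free code with these lengths exists)

Yes


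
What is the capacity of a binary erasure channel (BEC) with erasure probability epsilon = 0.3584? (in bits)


C = 1 - epsilon = 1 - 0.3584 = 0.6416

0.6416 bits


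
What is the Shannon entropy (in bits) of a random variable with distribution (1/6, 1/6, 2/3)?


H = -sum(p_i * log2(p_i)). Terms: -(1/6)*log2(1/6) = 0.430827; -(1/6)*log2(1/6) = 0.430827; -(2/3)*log2(2/3) = 0.389975. H = 0.430827 + 0.430827 + 0.389975 = 1.2516

1.2516 bits


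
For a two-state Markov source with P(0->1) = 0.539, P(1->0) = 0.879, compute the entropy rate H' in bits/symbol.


Stationary distribution: pi_0 = p10/(p01+p10) = 0.6199, pi_1 = 0.3801. Entropy rate H' = pi_0*H(p01) + pi_1*H(p10) = 0.6199*0.9956 + 0.3801*0.5322 = 0.8195

0.8195 bits/symbol


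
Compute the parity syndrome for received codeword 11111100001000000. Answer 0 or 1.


Syndrome = XOR of all bits = 1 XOR 1 XOR 1 XOR 1 XOR 1 XOR 1 XOR 0 XOR 0 XOR 0 XOR 0 XOR 1 XOR 0 XOR 0 XOR 0 XOR 0 XOR 0 XOR 0 = 1

1


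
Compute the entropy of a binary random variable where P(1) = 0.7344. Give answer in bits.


H = -p*log2(p) - (1-p)*log2(1-p). -0.7344*log2(0.7344) = 0.327074; -0.2656*log2(0.2656) = 0.508006. H = 0.327074 + 0.508006 = 0.8351

0.8351 bits


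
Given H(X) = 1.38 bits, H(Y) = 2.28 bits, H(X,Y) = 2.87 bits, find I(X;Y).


I(X;Y) = H(X) + H(Y) - H(X,Y) = 1.38 + 2.28 - 2.87 = 0.79

0.79 bits


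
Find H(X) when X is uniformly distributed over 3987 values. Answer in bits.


H = log2(n) = log2(3987) = 11.9611

11.9611 bits


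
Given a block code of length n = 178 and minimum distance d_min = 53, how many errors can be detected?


Detection capability = d_min - 1 = 53 - 1 = 52

52 errors


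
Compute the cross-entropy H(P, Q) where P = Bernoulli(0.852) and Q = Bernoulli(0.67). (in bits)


H(P,Q) = -p*log2(q) - (1-p)*log2(1-q). -0.852*log2(0.67) = 0.492257; -0.148*log2(0.33) = 0.236720. H(P,Q) = 0.492257 + 0.236720 = 0.729

0.729 bits


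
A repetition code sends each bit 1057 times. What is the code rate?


Rate = k/n = 1/1057

1/1057


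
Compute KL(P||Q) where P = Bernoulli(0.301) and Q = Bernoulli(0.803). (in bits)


KL = p*log2(p/q) + (1-p)*log2((1-p)/(1-q)) = 0.301*log2(0.301/0.803) + 0.699*log2(0.699/0.197) = 0.851

0.851 bits


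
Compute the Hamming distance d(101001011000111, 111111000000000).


Count differing positions: . ^ . ^ ^ . . ^ ^ . . . ^ ^ ^ = 8 differences

8
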